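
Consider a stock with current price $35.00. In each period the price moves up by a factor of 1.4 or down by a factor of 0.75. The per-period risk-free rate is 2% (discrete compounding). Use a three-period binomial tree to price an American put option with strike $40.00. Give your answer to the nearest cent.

Risk-neutral probability p = (1 + 0.02 − 0.75)/(1.4 − 0.75) = 0.2700/0.6500 = 0.4154
Terminal stock prices: S_uuu = 96.04, S_uud = 51.45, S_udd = 27.56, S_ddd = 14.77
Terminal payoffs (K − S): max(-56.04, 0) = 0, max(-11.45, 0) = 0, max(12.44, 0) = 12.44, max(25.23, 0) = 25.23
Node uu (S = 68.6): continuation = 1/1.02·[0.4154·0.0000 + 0.5846·0.0000] = 0.0000; exercise value = 0.0000 ≤ continuation, so V_uu = 0.0000
Node ud (S = 36.75): continuation = 1/1.02·[0.4154·0.0000 + 0.5846·12.4375] = 7.1286; exercise value = 3.2500 ≤ continuation, so V_ud = 7.1286
Node dd (S = 19.69): continuation = 1/1.02·[0.4154·12.4375 + 0.5846·25.2344] = 19.5282; exercise value = 20.3125 > continuation, so V_dd = 20.3125 (exercise)
Node u (S = 49): continuation = 1/1.02·[0.4154·0.0000 + 0.5846·7.1286] = 4.0858; exercise value = 0.0000 ≤ continuation, so V_u = 4.0858
Node d (S = 26.25): continuation = 1/1.02·[0.4154·7.1286 + 0.5846·20.3125] = 14.5452; exercise value = 13.7500 ≤ continuation, so V_d = 14.5452
Node 0 (S = 35): continuation = 1/1.02·[0.4154·4.0858 + 0.5846·14.5452] = 10.0005; exercise value = 5.0000 ≤ continuation, so V_0 = 10.0005

$10.00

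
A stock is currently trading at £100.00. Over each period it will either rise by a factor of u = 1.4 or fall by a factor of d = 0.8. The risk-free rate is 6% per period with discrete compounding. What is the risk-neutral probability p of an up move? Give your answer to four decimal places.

Risk-neutral probability p = (1 + 0.06 − 0.8)/(1.4 − 0.8) = 0.2600/0.6000 = 0.4333

p = 0.4333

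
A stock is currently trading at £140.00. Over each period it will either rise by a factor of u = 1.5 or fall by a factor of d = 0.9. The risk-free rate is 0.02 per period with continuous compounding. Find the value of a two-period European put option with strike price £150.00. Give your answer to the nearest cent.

£22.49

Risk-neutral probability p = (e^0.02 − 0.9)/(1.5 − 0.9) = 0.1202/0.6000 = 0.2003
Terminal stock prices: S_uu = 315, S_ud = 189, S_dd = 113.4
Terminal payoffs (K − S): max(-165, 0) = 0, max(-39, 0) = 0, max(36.6, 0) = 36.6
Node u (S = 210): V_u = e^(−0.02)·[0.2003·0.0000 + 0.7997·0.0000] = 0.0000
Node d (S = 126): V_d = e^(−0.02)·[0.2003·0.0000 + 0.7997·36.6000] = 28.6882
Node 0 (S = 140): V_0 = e^(−0.02)·[0.2003·0.0000 + 0.7997·28.6882] = 22.4867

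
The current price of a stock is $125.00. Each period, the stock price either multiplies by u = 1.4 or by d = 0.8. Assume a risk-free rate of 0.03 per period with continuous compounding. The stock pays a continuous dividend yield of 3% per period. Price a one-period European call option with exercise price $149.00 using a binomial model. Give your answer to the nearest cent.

Per-period risk-free factor R = e^0.03 = 1.0305; dividend-adjusted growth = e^(0.03−0.03) = 1.0000.
Risk-neutral probability p = (1.0000 − 0.8)/(1.4 − 0.8) = 0.2000/0.6000 = 0.3333
Terminal stock prices: S_u = 175, S_d = 100
Terminal payoffs (S − K): max(26, 0) = 26, max(-49, 0) = 0
Node 0 (S = 125): V_0 = e^(−0.03)·[0.3333·26.0000 + 0.6667·0.0000] = 8.4105

$8.41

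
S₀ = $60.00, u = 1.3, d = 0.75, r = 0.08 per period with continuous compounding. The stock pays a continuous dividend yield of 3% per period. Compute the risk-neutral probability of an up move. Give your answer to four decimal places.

Per-period risk-free factor R = e^0.08 = 1.0833; dividend-adjusted growth = e^(0.08−0.03) = 1.0513.
Risk-neutral probability p = (1.0513 − 0.75)/(1.3 − 0.75) = 0.3013/0.5500 = 0.5478

p = 0.5478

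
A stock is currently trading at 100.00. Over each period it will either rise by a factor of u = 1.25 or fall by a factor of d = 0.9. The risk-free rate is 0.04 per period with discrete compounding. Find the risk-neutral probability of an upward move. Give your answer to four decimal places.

p = 0.4000

Risk-neutral probability p = (1 + 0.04 − 0.9)/(1.25 − 0.9) = 0.1400/0.3500 = 0.4000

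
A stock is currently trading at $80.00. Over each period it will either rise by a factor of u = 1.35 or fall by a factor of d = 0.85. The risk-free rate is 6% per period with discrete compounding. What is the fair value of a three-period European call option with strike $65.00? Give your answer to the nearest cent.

Risk-neutral probability p = (1 + 0.06 − 0.85)/(1.35 − 0.85) = 0.2100/0.5000 = 0.4200
Terminal stock prices: S_uuu = 196.8, S_uud = 123.9, S_udd = 78.03, S_ddd = 49.13
Terminal payoffs (S − K): max(131.8, 0) = 131.8, max(58.93, 0) = 58.93, max(13.03, 0) = 13.03, max(-15.87, 0) = 0
Node uu (S = 145.8): V_uu = 1/1.06·[0.4200·131.8300 + 0.5800·58.9300] = 84.4792
Node ud (S = 91.8): V_ud = 1/1.06·[0.4200·58.9300 + 0.5800·13.0300] = 30.4792
Node dd (S = 57.8): V_dd = 1/1.06·[0.4200·13.0300 + 0.5800·0.0000] = 5.1628
Node u (S = 108): V_u = 1/1.06·[0.4200·84.4792 + 0.5800·30.4792] = 50.1502
Node d (S = 68): V_d = 1/1.06·[0.4200·30.4792 + 0.5800·5.1628] = 14.9016
Node 0 (S = 80): V_0 = 1/1.06·[0.4200·50.1502 + 0.5800·14.9016] = 28.0246

$28.02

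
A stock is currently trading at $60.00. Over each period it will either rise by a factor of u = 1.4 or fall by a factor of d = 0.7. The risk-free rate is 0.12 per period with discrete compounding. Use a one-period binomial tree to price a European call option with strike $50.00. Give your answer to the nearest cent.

$18.21

Risk-neutral probability p = (1 + 0.12 − 0.7)/(1.4 − 0.7) = 0.4200/0.7000 = 0.6000
Terminal stock prices: S_u = 84, S_d = 42
Terminal payoffs (S − K): max(34, 0) = 34, max(-8, 0) = 0
Node 0 (S = 60): V_0 = 1/1.12·[0.6000·34.0000 + 0.4000·0.0000] = 18.2143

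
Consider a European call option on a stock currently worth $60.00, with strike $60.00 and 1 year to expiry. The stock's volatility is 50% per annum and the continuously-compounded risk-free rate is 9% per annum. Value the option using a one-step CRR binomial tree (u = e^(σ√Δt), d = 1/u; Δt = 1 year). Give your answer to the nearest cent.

CRR parameters: u = e^(σ√Δt) = e^(0.5·√1) = 1.6487, d = 1/u = 0.6065
Per-period rate: rΔt = 0.09·1 = 0.09, so R = e^0.09 = 1.0942
Risk-neutral probability p = (e^0.09 − 0.6065)/(1.6487 − 0.6065) = 0.4876/1.0422 = 0.4679
Terminal stock prices: S_u = 98.92, S_d = 36.39
Terminal payoffs (S − K): max(38.92, 0) = 38.92, max(-23.61, 0) = 0
Node 0 (S = 60): V_0 = e^(−0.09)·[0.4679·38.9233 + 0.5321·0.0000] = 16.6448

$16.64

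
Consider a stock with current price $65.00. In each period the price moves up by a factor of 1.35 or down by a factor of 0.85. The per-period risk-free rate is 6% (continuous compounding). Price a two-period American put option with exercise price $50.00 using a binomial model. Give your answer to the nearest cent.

Risk-neutral probability p = (e^0.06 − 0.85)/(1.35 − 0.85) = 0.2118/0.5000 = 0.4237
Terminal stock prices: S_uu = 118.5, S_ud = 74.59, S_dd = 46.96
Terminal payoffs (K − S): max(-68.46, 0) = 0, max(-24.59, 0) = 0, max(3.038, 0) = 3.038
Node u (S = 87.75): continuation = e^(−0.06)·[0.4237·0.0000 + 0.5763·0.0000] = 0.0000; exercise value = 0.0000 ≤ continuation, so V_u = 0.0000
Node d (S = 55.25): continuation = e^(−0.06)·[0.4237·0.0000 + 0.5763·3.0375] = 1.6486; exercise value = 0.0000 ≤ continuation, so V_d = 1.6486
Node 0 (S = 65): continuation = e^(−0.06)·[0.4237·0.0000 + 0.5763·1.6486] = 0.8948; exercise value = 0.0000 ≤ continuation, so V_0 = 0.8948

$0.89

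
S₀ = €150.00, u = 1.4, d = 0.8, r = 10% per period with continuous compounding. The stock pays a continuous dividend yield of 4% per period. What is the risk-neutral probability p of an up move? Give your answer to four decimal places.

Per-period risk-free factor R = e^0.1 = 1.1052; dividend-adjusted growth = e^(0.1−0.04) = 1.0618.
Risk-neutral probability p = (1.0618 − 0.8)/(1.4 − 0.8) = 0.2618/0.6000 = 0.4364

p = 0.4364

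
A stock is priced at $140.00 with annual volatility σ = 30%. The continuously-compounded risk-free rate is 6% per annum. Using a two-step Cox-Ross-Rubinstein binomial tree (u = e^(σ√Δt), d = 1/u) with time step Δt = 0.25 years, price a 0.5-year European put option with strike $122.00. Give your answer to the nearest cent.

CRR parameters: u = e^(σ√Δt) = e^(0.3·√0.25) = 1.1618, d = 1/u = 0.8607
Per-period rate: rΔt = 0.06·0.25 = 0.015, so R = e^0.015 = 1.0151
Risk-neutral probability p = (e^0.015 − 0.8607)/(1.1618 − 0.8607) = 0.1544/0.3011 = 0.5128
Terminal stock prices: S_uu = 189, S_ud = 140, S_dd = 103.7
Terminal payoffs (K − S): max(-66.98, 0) = 0, max(-18, 0) = 0, max(18.29, 0) = 18.29
Node u (S = 162.7): V_u = e^(−0.015)·[0.5128·0.0000 + 0.4872·0.0000] = 0.0000
Node d (S = 120.5): V_d = e^(−0.015)·[0.5128·0.0000 + 0.4872·18.2854] = 8.7768
Node 0 (S = 140): V_0 = e^(−0.015)·[0.5128·0.0000 + 0.4872·8.7768] = 4.2127

$4.21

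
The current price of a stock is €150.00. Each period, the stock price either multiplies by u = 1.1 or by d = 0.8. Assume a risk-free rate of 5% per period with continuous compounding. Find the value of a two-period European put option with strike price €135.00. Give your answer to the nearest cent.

Risk-neutral probability p = (e^0.05 − 0.8)/(1.1 − 0.8) = 0.2513/0.3000 = 0.8376
Terminal stock prices: S_uu = 181.5, S_ud = 132, S_dd = 96
Terminal payoffs (K − S): max(-46.5, 0) = 0, max(3, 0) = 3, max(39, 0) = 39
Node u (S = 165): V_u = e^(−0.05)·[0.8376·0.0000 + 0.1624·3.0000] = 0.4635
Node d (S = 120): V_d = e^(−0.05)·[0.8376·3.0000 + 0.1624·39.0000] = 8.4160
Node 0 (S = 150): V_0 = e^(−0.05)·[0.8376·0.4635 + 0.1624·8.4160] = 1.6696

€1.67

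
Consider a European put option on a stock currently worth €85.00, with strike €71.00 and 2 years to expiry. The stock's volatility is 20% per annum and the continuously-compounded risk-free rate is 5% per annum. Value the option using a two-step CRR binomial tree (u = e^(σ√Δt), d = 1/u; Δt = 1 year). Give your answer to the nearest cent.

€2.27

CRR parameters: u = e^(σ√Δt) = e^(0.2·√1) = 1.2214, d = 1/u = 0.8187
Per-period rate: rΔt = 0.05·1 = 0.05, so R = e^0.05 = 1.0513
Risk-neutral probability p = (e^0.05 − 0.8187)/(1.2214 − 0.8187) = 0.2325/0.4027 = 0.5775
Terminal stock prices: S_uu = 126.8, S_ud = 85, S_dd = 56.98
Terminal payoffs (K − S): max(-55.81, 0) = 0, max(-14, 0) = 0, max(14.02, 0) = 14.02
Node u (S = 103.8): V_u = e^(−0.05)·[0.5775·0.0000 + 0.4225·0.0000] = 0.0000
Node d (S = 69.59): V_d = e^(−0.05)·[0.5775·0.0000 + 0.4225·14.0228] = 5.6358
Node 0 (S = 85): V_0 = e^(−0.05)·[0.5775·0.0000 + 0.4225·5.6358] = 2.2650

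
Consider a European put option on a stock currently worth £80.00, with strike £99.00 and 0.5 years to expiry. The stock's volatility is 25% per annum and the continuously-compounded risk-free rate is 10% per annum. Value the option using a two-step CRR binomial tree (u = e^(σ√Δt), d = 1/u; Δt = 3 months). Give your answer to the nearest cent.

CRR parameters: u = e^(σ√Δt) = e^(0.25·√0.25) = 1.1331, d = 1/u = 0.8825
Per-period rate: rΔt = 0.1·0.25 = 0.025, so R = e^0.025 = 1.0253
Risk-neutral probability p = (e^0.025 − 0.8825)/(1.1331 − 0.8825) = 0.1428/0.2507 = 0.5698
Terminal stock prices: S_uu = 102.7, S_ud = 80, S_dd = 62.3
Terminal payoffs (K − S): max(-3.722, 0) = 0, max(19, 0) = 19, max(36.7, 0) = 36.7
Node u (S = 90.65): V_u = e^(−0.025)·[0.5698·0.0000 + 0.4302·19.0000] = 7.9722
Node d (S = 70.6): V_d = e^(−0.025)·[0.5698·19.0000 + 0.4302·36.6959] = 25.9559
Node 0 (S = 80): V_0 = e^(−0.025)·[0.5698·7.9722 + 0.4302·25.9559] = 15.3212

£15.32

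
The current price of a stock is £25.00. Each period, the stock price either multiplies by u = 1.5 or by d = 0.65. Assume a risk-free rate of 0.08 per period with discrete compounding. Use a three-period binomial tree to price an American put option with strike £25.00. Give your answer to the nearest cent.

£4.90

Risk-neutral probability p = (1 + 0.08 − 0.65)/(1.5 − 0.65) = 0.4300/0.8500 = 0.5059
Terminal stock prices: S_uuu = 84.38, S_uud = 36.56, S_udd = 15.84, S_ddd = 6.866
Terminal payoffs (K − S): max(-59.38, 0) = 0, max(-11.56, 0) = 0, max(9.156, 0) = 9.156, max(18.13, 0) = 18.13
Node uu (S = 56.25): continuation = 1/1.08·[0.5059·0.0000 + 0.4941·0.0000] = 0.0000; exercise value = 0.0000 ≤ continuation, so V_uu = 0.0000
Node ud (S = 24.38): continuation = 1/1.08·[0.5059·0.0000 + 0.4941·9.1562] = 4.1891; exercise value = 0.6250 ≤ continuation, so V_ud = 4.1891
Node dd (S = 10.56): continuation = 1/1.08·[0.5059·9.1562 + 0.4941·18.1344] = 12.5856; exercise value = 14.4375 > continuation, so V_dd = 14.4375 (exercise)
Node u (S = 37.5): continuation = 1/1.08·[0.5059·0.0000 + 0.4941·4.1891] = 1.9166; exercise value = 0.0000 ≤ continuation, so V_u = 1.9166
Node d (S = 16.25): continuation = 1/1.08·[0.5059·4.1891 + 0.4941·14.4375] = 8.5676; exercise value = 8.7500 > continuation, so V_d = 8.7500 (exercise)
Node 0 (S = 25): continuation = 1/1.08·[0.5059·1.9166 + 0.4941·8.7500] = 4.9010; exercise value = 0.0000 ≤ continuation, so V_0 = 4.9010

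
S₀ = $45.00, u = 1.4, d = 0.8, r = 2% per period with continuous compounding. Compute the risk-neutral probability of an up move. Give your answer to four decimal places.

Risk-neutral probability p = (e^0.02 − 0.8)/(1.4 − 0.8) = 0.2202/0.6000 = 0.3670

p = 0.3670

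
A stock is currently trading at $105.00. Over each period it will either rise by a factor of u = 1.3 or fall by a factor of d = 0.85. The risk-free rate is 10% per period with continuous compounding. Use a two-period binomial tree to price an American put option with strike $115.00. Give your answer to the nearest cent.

Risk-neutral probability p = (e^0.1 − 0.85)/(1.3 − 0.85) = 0.2552/0.4500 = 0.5670
Terminal stock prices: S_uu = 177.5, S_ud = 116, S_dd = 75.86
Terminal payoffs (K − S): max(-62.45, 0) = 0, max(-1.025, 0) = 0, max(39.14, 0) = 39.14
Node u (S = 136.5): continuation = e^(−0.1)·[0.5670·0.0000 + 0.4330·0.0000] = 0.0000; exercise value = 0.0000 ≤ continuation, so V_u = 0.0000
Node d (S = 89.25): continuation = e^(−0.1)·[0.5670·0.0000 + 0.4330·39.1375] = 15.3322; exercise value = 25.7500 > continuation, so V_d = 25.7500 (exercise)
Node 0 (S = 105): continuation = e^(−0.1)·[0.5670·0.0000 + 0.4330·25.7500] = 10.0876; exercise value = 10.0000 ≤ continuation, so V_0 = 10.0876

$10.09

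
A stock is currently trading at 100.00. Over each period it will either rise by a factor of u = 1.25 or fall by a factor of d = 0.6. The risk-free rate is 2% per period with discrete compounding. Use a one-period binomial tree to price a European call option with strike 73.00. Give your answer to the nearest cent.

Risk-neutral probability p = (1 + 0.02 − 0.6)/(1.25 − 0.6) = 0.4200/0.6500 = 0.6462
Terminal stock prices: S_u = 125, S_d = 60
Terminal payoffs (S − K): max(52, 0) = 52, max(-13, 0) = 0
Node 0 (S = 100): V_0 = 1/1.02·[0.6462·52.0000 + 0.3538·0.0000] = 32.9412

32.94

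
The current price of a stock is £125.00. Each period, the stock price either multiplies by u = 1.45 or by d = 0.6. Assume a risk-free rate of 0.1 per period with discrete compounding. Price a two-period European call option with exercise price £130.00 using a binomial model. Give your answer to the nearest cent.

Risk-neutral probability p = (1 + 0.1 − 0.6)/(1.45 − 0.6) = 0.5000/0.8500 = 0.5882
Terminal stock prices: S_uu = 262.8, S_ud = 108.8, S_dd = 45
Terminal payoffs (S − K): max(132.8, 0) = 132.8, max(-21.25, 0) = 0, max(-85, 0) = 0
Node u (S = 181.2): V_u = 1/1.1·[0.5882·132.8125 + 0.4118·0.0000] = 71.0227
Node d (S = 75): V_d = 1/1.1·[0.5882·0.0000 + 0.4118·0.0000] = 0.0000
Node 0 (S = 125): V_0 = 1/1.1·[0.5882·71.0227 + 0.4118·0.0000] = 37.9801

£37.98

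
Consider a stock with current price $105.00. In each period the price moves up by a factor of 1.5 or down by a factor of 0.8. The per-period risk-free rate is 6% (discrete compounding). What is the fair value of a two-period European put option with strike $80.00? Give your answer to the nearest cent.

$4.50

Risk-neutral probability p = (1 + 0.06 − 0.8)/(1.5 − 0.8) = 0.2600/0.7000 = 0.3714
Terminal stock prices: S_uu = 236.2, S_ud = 126, S_dd = 67.2
Terminal payoffs (K − S): max(-156.2, 0) = 0, max(-46, 0) = 0, max(12.8, 0) = 12.8
Node u (S = 157.5): V_u = 1/1.06·[0.3714·0.0000 + 0.6286·0.0000] = 0.0000
Node d (S = 84): V_d = 1/1.06·[0.3714·0.0000 + 0.6286·12.8000] = 7.5903
Node 0 (S = 105): V_0 = 1/1.06·[0.3714·0.0000 + 0.6286·7.5903] = 4.5010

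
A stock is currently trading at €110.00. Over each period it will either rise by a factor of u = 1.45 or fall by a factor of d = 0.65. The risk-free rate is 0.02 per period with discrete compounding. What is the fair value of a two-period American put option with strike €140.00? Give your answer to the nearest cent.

€44.78

Risk-neutral probability p = (1 + 0.02 − 0.65)/(1.45 − 0.65) = 0.3700/0.8000 = 0.4625
Terminal stock prices: S_uu = 231.3, S_ud = 103.7, S_dd = 46.48
Terminal payoffs (K − S): max(-91.28, 0) = 0, max(36.33, 0) = 36.33, max(93.53, 0) = 93.53
Node u (S = 159.5): continuation = 1/1.02·[0.4625·0.0000 + 0.5375·36.3250] = 19.1419; exercise value = 0.0000 ≤ continuation, so V_u = 19.1419
Node d (S = 71.5): continuation = 1/1.02·[0.4625·36.3250 + 0.5375·93.5250] = 65.7549; exercise value = 68.5000 > continuation, so V_d = 68.5000 (exercise)
Node 0 (S = 110): continuation = 1/1.02·[0.4625·19.1419 + 0.5375·68.5000] = 44.7763; exercise value = 30.0000 ≤ continuation, so V_0 = 44.7763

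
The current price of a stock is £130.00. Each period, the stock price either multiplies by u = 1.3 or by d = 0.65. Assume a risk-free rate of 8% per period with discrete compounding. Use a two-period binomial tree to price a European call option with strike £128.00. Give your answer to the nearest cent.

£34.41

Risk-neutral probability p = (1 + 0.08 − 0.65)/(1.3 − 0.65) = 0.4300/0.6500 = 0.6615
Terminal stock prices: S_uu = 219.7, S_ud = 109.9, S_dd = 54.93
Terminal payoffs (S − K): max(91.7, 0) = 91.7, max(-18.15, 0) = 0, max(-73.07, 0) = 0
Node u (S = 169): V_u = 1/1.08·[0.6615·91.7000 + 0.3385·0.0000] = 56.1695
Node d (S = 84.5): V_d = 1/1.08·[0.6615·0.0000 + 0.3385·0.0000] = 0.0000
Node 0 (S = 130): V_0 = 1/1.08·[0.6615·56.1695 + 0.3385·0.0000] = 34.4058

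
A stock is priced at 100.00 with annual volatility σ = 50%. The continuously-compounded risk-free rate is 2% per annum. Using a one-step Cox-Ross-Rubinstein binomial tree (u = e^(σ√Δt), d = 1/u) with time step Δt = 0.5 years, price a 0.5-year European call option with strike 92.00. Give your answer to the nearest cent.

21.28

CRR parameters: u = e^(σ√Δt) = e^(0.5·√0.5) = 1.4241, d = 1/u = 0.7022
Per-period rate: rΔt = 0.02·0.5 = 0.01, so R = e^0.01 = 1.0101
Risk-neutral probability p = (e^0.01 − 0.7022)/(1.4241 − 0.7022) = 0.3079/0.7219 = 0.4264
Terminal stock prices: S_u = 142.4, S_d = 70.22
Terminal payoffs (S − K): max(50.41, 0) = 50.41, max(-21.78, 0) = 0
Node 0 (S = 100): V_0 = e^(−0.01)·[0.4264·50.4119 + 0.5736·0.0000] = 21.2839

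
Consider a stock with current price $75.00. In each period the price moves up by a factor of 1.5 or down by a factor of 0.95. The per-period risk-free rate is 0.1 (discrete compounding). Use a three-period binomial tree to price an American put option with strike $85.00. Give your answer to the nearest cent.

Risk-neutral probability p = (1 + 0.1 − 0.95)/(1.5 − 0.95) = 0.1500/0.5500 = 0.2727
Terminal stock prices: S_uuu = 253.1, S_uud = 160.3, S_udd = 101.5, S_ddd = 64.3
Terminal payoffs (K − S): max(-168.1, 0) = 0, max(-75.31, 0) = 0, max(-16.53, 0) = 0, max(20.7, 0) = 20.7
Node uu (S = 168.8): continuation = 1/1.1·[0.2727·0.0000 + 0.7273·0.0000] = 0.0000; exercise value = 0.0000 ≤ continuation, so V_uu = 0.0000
Node ud (S = 106.9): continuation = 1/1.1·[0.2727·0.0000 + 0.7273·0.0000] = 0.0000; exercise value = 0.0000 ≤ continuation, so V_ud = 0.0000
Node dd (S = 67.69): continuation = 1/1.1·[0.2727·0.0000 + 0.7273·20.6969] = 13.6839; exercise value = 17.3125 > continuation, so V_dd = 17.3125 (exercise)
Node u (S = 112.5): continuation = 1/1.1·[0.2727·0.0000 + 0.7273·0.0000] = 0.0000; exercise value = 0.0000 ≤ continuation, so V_u = 0.0000
Node d (S = 71.25): continuation = 1/1.1·[0.2727·0.0000 + 0.7273·17.3125] = 11.4463; exercise value = 13.7500 > continuation, so V_d = 13.7500 (exercise)
Node 0 (S = 75): continuation = 1/1.1·[0.2727·0.0000 + 0.7273·13.7500] = 9.0909; exercise value = 10.0000 > continuation, so V_0 = 10.0000 (exercise)

$10.00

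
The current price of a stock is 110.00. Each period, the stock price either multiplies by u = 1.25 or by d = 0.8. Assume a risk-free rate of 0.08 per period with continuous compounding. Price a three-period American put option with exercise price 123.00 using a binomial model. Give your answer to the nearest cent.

14.55

Risk-neutral probability p = (e^0.08 − 0.8)/(1.25 − 0.8) = 0.2833/0.4500 = 0.6295
Terminal stock prices: S_uuu = 214.8, S_uud = 137.5, S_udd = 88, S_ddd = 56.32
Terminal payoffs (K − S): max(-91.84, 0) = 0, max(-14.5, 0) = 0, max(35, 0) = 35, max(66.68, 0) = 66.68
Node uu (S = 171.9): continuation = e^(−0.08)·[0.6295·0.0000 + 0.3705·0.0000] = 0.0000; exercise value = 0.0000 ≤ continuation, so V_uu = 0.0000
Node ud (S = 110): continuation = e^(−0.08)·[0.6295·0.0000 + 0.3705·35.0000] = 11.9696; exercise value = 13.0000 > continuation, so V_ud = 13.0000 (exercise)
Node dd (S = 70.4): continuation = e^(−0.08)·[0.6295·35.0000 + 0.3705·66.6800] = 43.1433; exercise value = 52.6000 > continuation, so V_dd = 52.6000 (exercise)
Node u (S = 137.5): continuation = e^(−0.08)·[0.6295·0.0000 + 0.3705·13.0000] = 4.4459; exercise value = 0.0000 ≤ continuation, so V_u = 4.4459
Node d (S = 88): continuation = e^(−0.08)·[0.6295·13.0000 + 0.3705·52.6000] = 25.5433; exercise value = 35.0000 > continuation, so V_d = 35.0000 (exercise)
Node 0 (S = 110): continuation = e^(−0.08)·[0.6295·4.4459 + 0.3705·35.0000] = 14.5533; exercise value = 13.0000 ≤ continuation, so V_0 = 14.5533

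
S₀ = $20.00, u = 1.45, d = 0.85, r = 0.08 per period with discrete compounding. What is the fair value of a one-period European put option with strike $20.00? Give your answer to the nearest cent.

$1.71

Risk-neutral probability p = (1 + 0.08 − 0.85)/(1.45 − 0.85) = 0.2300/0.6000 = 0.3833
Terminal stock prices: S_u = 29, S_d = 17
Terminal payoffs (K − S): max(-9, 0) = 0, max(3, 0) = 3
Node 0 (S = 20): V_0 = 1/1.08·[0.3833·0.0000 + 0.6167·3.0000] = 1.7130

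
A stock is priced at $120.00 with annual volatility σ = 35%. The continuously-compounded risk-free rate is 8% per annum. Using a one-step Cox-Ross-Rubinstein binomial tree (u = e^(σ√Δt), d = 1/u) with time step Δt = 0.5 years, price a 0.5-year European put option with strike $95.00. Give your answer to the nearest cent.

$0.60

CRR parameters: u = e^(σ√Δt) = e^(0.35·√0.5) = 1.2808, d = 1/u = 0.7808
Per-period rate: rΔt = 0.08·0.5 = 0.04, so R = e^0.04 = 1.0408
Risk-neutral probability p = (e^0.04 − 0.7808)/(1.2808 − 0.7808) = 0.2601/0.5000 = 0.5201
Terminal stock prices: S_u = 153.7, S_d = 93.69
Terminal payoffs (K − S): max(-58.7, 0) = 0, max(1.309, 0) = 1.309
Node 0 (S = 120): V_0 = e^(−0.04)·[0.5201·0.0000 + 0.4799·1.3088] = 0.6035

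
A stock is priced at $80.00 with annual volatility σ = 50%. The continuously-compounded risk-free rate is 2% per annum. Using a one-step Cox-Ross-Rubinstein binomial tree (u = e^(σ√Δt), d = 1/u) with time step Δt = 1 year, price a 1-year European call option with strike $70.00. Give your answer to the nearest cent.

$24.08

CRR parameters: u = e^(σ√Δt) = e^(0.5·√1) = 1.6487, d = 1/u = 0.6065
Per-period rate: rΔt = 0.02·1 = 0.02, so R = e^0.02 = 1.0202
Risk-neutral probability p = (e^0.02 − 0.6065)/(1.6487 − 0.6065) = 0.4137/1.0422 = 0.3969
Terminal stock prices: S_u = 131.9, S_d = 48.52
Terminal payoffs (S − K): max(61.9, 0) = 61.9, max(-21.48, 0) = 0
Node 0 (S = 80): V_0 = e^(−0.02)·[0.3969·61.8977 + 0.6031·0.0000] = 24.0822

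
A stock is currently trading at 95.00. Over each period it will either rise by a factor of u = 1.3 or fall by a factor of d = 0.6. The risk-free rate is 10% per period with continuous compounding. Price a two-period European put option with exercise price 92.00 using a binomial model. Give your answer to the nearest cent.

Risk-neutral probability p = (e^0.1 − 0.6)/(1.3 − 0.6) = 0.5052/0.7000 = 0.7217
Terminal stock prices: S_uu = 160.6, S_ud = 74.1, S_dd = 34.2
Terminal payoffs (K − S): max(-68.55, 0) = 0, max(17.9, 0) = 17.9, max(57.8, 0) = 57.8
Node u (S = 123.5): V_u = e^(−0.1)·[0.7217·0.0000 + 0.2783·17.9000] = 4.5080
Node d (S = 57): V_d = e^(−0.1)·[0.7217·17.9000 + 0.2783·57.8000] = 26.2450
Node 0 (S = 95): V_0 = e^(−0.1)·[0.7217·4.5080 + 0.2783·26.2450] = 9.5533

9.55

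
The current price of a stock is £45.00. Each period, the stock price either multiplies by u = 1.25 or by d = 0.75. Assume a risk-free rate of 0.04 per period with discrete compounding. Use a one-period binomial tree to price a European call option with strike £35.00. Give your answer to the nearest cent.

£11.85

Risk-neutral probability p = (1 + 0.04 − 0.75)/(1.25 − 0.75) = 0.2900/0.5000 = 0.5800
Terminal stock prices: S_u = 56.25, S_d = 33.75
Terminal payoffs (S − K): max(21.25, 0) = 21.25, max(-1.25, 0) = 0
Node 0 (S = 45): V_0 = 1/1.04·[0.5800·21.2500 + 0.4200·0.0000] = 11.8510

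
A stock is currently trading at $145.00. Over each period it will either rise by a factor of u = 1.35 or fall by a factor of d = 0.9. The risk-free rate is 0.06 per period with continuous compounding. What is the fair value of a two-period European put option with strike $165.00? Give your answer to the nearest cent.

Risk-neutral probability p = (e^0.06 − 0.9)/(1.35 − 0.9) = 0.1618/0.4500 = 0.3596
Terminal stock prices: S_uu = 264.3, S_ud = 176.2, S_dd = 117.5
Terminal payoffs (K − S): max(-99.26, 0) = 0, max(-11.18, 0) = 0, max(47.55, 0) = 47.55
Node u (S = 195.8): V_u = e^(−0.06)·[0.3596·0.0000 + 0.6404·0.0000] = 0.0000
Node d (S = 130.5): V_d = e^(−0.06)·[0.3596·0.0000 + 0.6404·47.5500] = 28.6760
Node 0 (S = 145): V_0 = e^(−0.06)·[0.3596·0.0000 + 0.6404·28.6760] = 17.2937

$17.29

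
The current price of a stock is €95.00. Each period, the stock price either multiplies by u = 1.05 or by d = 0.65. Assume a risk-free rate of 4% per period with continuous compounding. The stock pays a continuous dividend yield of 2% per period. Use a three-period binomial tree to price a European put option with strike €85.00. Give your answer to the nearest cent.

€3.48

Per-period risk-free factor R = e^0.04 = 1.0408; dividend-adjusted growth = e^(0.04−0.02) = 1.0202.
Risk-neutral probability p = (1.0202 − 0.65)/(1.05 − 0.65) = 0.3702/0.4000 = 0.9255
Terminal stock prices: S_uuu = 110, S_uud = 68.08, S_udd = 42.14, S_ddd = 26.09
Terminal payoffs (K − S): max(-24.97, 0) = 0, max(16.92, 0) = 16.92, max(42.86, 0) = 42.86, max(58.91, 0) = 58.91
Node uu (S = 104.7): V_uu = e^(−0.04)·[0.9255·0.0000 + 0.0745·16.9206] = 1.2111
Node ud (S = 64.84): V_ud = e^(−0.04)·[0.9255·16.9206 + 0.0745·42.8556] = 18.1135
Node dd (S = 40.14): V_dd = e^(−0.04)·[0.9255·42.8556 + 0.0745·58.9106] = 42.3244
Node u (S = 99.75): V_u = e^(−0.04)·[0.9255·1.2111 + 0.0745·18.1135] = 2.3734
Node d (S = 61.75): V_d = e^(−0.04)·[0.9255·18.1135 + 0.0745·42.3244] = 19.1361
Node 0 (S = 95): V_0 = e^(−0.04)·[0.9255·2.3734 + 0.0745·19.1361] = 3.4802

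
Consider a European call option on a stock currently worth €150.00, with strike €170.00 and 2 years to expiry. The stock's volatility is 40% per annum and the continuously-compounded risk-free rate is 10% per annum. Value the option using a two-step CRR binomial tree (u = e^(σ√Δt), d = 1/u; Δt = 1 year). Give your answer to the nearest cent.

€37.58

CRR parameters: u = e^(σ√Δt) = e^(0.4·√1) = 1.4918, d = 1/u = 0.6703
Per-period rate: rΔt = 0.1·1 = 0.1, so R = e^0.1 = 1.1052
Risk-neutral probability p = (e^0.1 − 0.6703)/(1.4918 − 0.6703) = 0.4349/0.8215 = 0.5293
Terminal stock prices: S_uu = 333.8, S_ud = 150, S_dd = 67.4
Terminal payoffs (S − K): max(163.8, 0) = 163.8, max(-20, 0) = 0, max(-102.6, 0) = 0
Node u (S = 223.8): V_u = e^(−0.1)·[0.5293·163.8311 + 0.4707·0.0000] = 78.4689
Node d (S = 100.5): V_d = e^(−0.1)·[0.5293·0.0000 + 0.4707·0.0000] = 0.0000
Node 0 (S = 150): V_0 = e^(−0.1)·[0.5293·78.4689 + 0.4707·0.0000] = 37.5836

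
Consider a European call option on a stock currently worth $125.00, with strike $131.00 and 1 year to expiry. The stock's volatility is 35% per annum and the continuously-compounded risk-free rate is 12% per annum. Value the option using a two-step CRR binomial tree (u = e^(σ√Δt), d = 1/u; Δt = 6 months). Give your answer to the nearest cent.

CRR parameters: u = e^(σ√Δt) = e^(0.35·√0.5) = 1.2808, d = 1/u = 0.7808
Per-period rate: rΔt = 0.12·0.5 = 0.06, so R = e^0.06 = 1.0618
Risk-neutral probability p = (e^0.06 − 0.7808)/(1.2808 − 0.7808) = 0.2811/0.5000 = 0.5621
Terminal stock prices: S_uu = 205.1, S_ud = 125, S_dd = 76.2
Terminal payoffs (S − K): max(74.06, 0) = 74.06, max(-6, 0) = 0, max(-54.8, 0) = 0
Node u (S = 160.1): V_u = e^(−0.06)·[0.5621·74.0571 + 0.4379·0.0000] = 39.2036
Node d (S = 97.6): V_d = e^(−0.06)·[0.5621·0.0000 + 0.4379·0.0000] = 0.0000
Node 0 (S = 125): V_0 = e^(−0.06)·[0.5621·39.2036 + 0.4379·0.0000] = 20.7532

$20.75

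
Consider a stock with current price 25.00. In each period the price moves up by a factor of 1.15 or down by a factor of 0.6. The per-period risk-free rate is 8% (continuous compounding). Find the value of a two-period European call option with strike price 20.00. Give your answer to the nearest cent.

8.59

Risk-neutral probability p = (e^0.08 − 0.6)/(1.15 − 0.6) = 0.4833/0.5500 = 0.8787
Terminal stock prices: S_uu = 33.06, S_ud = 17.25, S_dd = 9
Terminal payoffs (S − K): max(13.06, 0) = 13.06, max(-2.75, 0) = 0, max(-11, 0) = 0
Node u (S = 28.75): V_u = e^(−0.08)·[0.8787·13.0625 + 0.1213·0.0000] = 10.5956
Node d (S = 15): V_d = e^(−0.08)·[0.8787·0.0000 + 0.1213·0.0000] = 0.0000
Node 0 (S = 25): V_0 = e^(−0.08)·[0.8787·10.5956 + 0.1213·0.0000] = 8.5946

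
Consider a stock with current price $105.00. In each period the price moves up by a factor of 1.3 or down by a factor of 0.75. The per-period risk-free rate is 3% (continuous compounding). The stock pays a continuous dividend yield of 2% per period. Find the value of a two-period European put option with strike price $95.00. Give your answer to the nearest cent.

$9.41

Per-period risk-free factor R = e^0.03 = 1.0305; dividend-adjusted growth = e^(0.03−0.02) = 1.0101.
Risk-neutral probability p = (1.0101 − 0.75)/(1.3 − 0.75) = 0.2601/0.5500 = 0.4728
Terminal stock prices: S_uu = 177.5, S_ud = 102.4, S_dd = 59.06
Terminal payoffs (K − S): max(-82.45, 0) = 0, max(-7.375, 0) = 0, max(35.94, 0) = 35.94
Node u (S = 136.5): V_u = e^(−0.03)·[0.4728·0.0000 + 0.5272·0.0000] = 0.0000
Node d (S = 78.75): V_d = e^(−0.03)·[0.4728·0.0000 + 0.5272·35.9375] = 18.3857
Node 0 (S = 105): V_0 = e^(−0.03)·[0.4728·0.0000 + 0.5272·18.3857] = 9.4061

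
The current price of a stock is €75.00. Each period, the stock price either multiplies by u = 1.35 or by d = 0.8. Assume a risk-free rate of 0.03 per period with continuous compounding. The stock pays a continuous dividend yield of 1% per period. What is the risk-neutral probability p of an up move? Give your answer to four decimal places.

p = 0.4004

Per-period risk-free factor R = e^0.03 = 1.0305; dividend-adjusted growth = e^(0.03−0.01) = 1.0202.
Risk-neutral probability p = (1.0202 − 0.8)/(1.35 − 0.8) = 0.2202/0.5500 = 0.4004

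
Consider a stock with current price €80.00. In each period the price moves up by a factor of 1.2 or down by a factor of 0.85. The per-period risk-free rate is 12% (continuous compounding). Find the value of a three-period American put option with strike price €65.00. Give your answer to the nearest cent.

Risk-neutral probability p = (e^0.12 − 0.85)/(1.2 − 0.85) = 0.2775/0.3500 = 0.7928
Terminal stock prices: S_uuu = 138.2, S_uud = 97.92, S_udd = 69.36, S_ddd = 49.13
Terminal payoffs (K − S): max(-73.24, 0) = 0, max(-32.92, 0) = 0, max(-4.36, 0) = 0, max(15.87, 0) = 15.87
Node uu (S = 115.2): continuation = e^(−0.12)·[0.7928·0.0000 + 0.2072·0.0000] = 0.0000; exercise value = 0.0000 ≤ continuation, so V_uu = 0.0000
Node ud (S = 81.6): continuation = e^(−0.12)·[0.7928·0.0000 + 0.2072·0.0000] = 0.0000; exercise value = 0.0000 ≤ continuation, so V_ud = 0.0000
Node dd (S = 57.8): continuation = e^(−0.12)·[0.7928·0.0000 + 0.2072·15.8700] = 2.9158; exercise value = 7.2000 > continuation, so V_dd = 7.2000 (exercise)
Node u (S = 96): continuation = e^(−0.12)·[0.7928·0.0000 + 0.2072·0.0000] = 0.0000; exercise value = 0.0000 ≤ continuation, so V_u = 0.0000
Node d (S = 68): continuation = e^(−0.12)·[0.7928·0.0000 + 0.2072·7.2000] = 1.3228; exercise value = 0.0000 ≤ continuation, so V_d = 1.3228
Node 0 (S = 80): continuation = e^(−0.12)·[0.7928·0.0000 + 0.2072·1.3228] = 0.2430; exercise value = 0.0000 ≤ continuation, so V_0 = 0.2430

€0.24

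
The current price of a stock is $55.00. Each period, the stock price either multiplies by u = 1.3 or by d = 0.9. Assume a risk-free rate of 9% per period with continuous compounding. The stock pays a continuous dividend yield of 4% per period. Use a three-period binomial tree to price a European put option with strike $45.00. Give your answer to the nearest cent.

Per-period risk-free factor R = e^0.09 = 1.0942; dividend-adjusted growth = e^(0.09−0.04) = 1.0513.
Risk-neutral probability p = (1.0513 − 0.9)/(1.3 − 0.9) = 0.1513/0.4000 = 0.3782
Terminal stock prices: S_uuu = 120.8, S_uud = 83.66, S_udd = 57.92, S_ddd = 40.1
Terminal payoffs (K − S): max(-75.84, 0) = 0, max(-38.66, 0) = 0, max(-12.92, 0) = 0, max(4.905, 0) = 4.905
Node uu (S = 92.95): V_uu = e^(−0.09)·[0.3782·0.0000 + 0.6218·0.0000] = 0.0000
Node ud (S = 64.35): V_ud = e^(−0.09)·[0.3782·0.0000 + 0.6218·0.0000] = 0.0000
Node dd (S = 44.55): V_dd = e^(−0.09)·[0.3782·0.0000 + 0.6218·4.9050] = 2.7875
Node u (S = 71.5): V_u = e^(−0.09)·[0.3782·0.0000 + 0.6218·0.0000] = 0.0000
Node d (S = 49.5): V_d = e^(−0.09)·[0.3782·0.0000 + 0.6218·2.7875] = 1.5842
Node 0 (S = 55): V_0 = e^(−0.09)·[0.3782·0.0000 + 0.6218·1.5842] = 0.9003

$0.90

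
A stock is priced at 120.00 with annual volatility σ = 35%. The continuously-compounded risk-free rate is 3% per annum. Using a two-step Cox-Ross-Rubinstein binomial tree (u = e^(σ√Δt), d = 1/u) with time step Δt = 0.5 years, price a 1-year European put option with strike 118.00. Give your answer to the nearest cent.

12.29

CRR parameters: u = e^(σ√Δt) = e^(0.35·√0.5) = 1.2808, d = 1/u = 0.7808
Per-period rate: rΔt = 0.03·0.5 = 0.015, so R = e^0.015 = 1.0151
Risk-neutral probability p = (e^0.015 − 0.7808)/(1.2808 − 0.7808) = 0.2344/0.5000 = 0.4687
Terminal stock prices: S_uu = 196.9, S_ud = 120, S_dd = 73.15
Terminal payoffs (K − S): max(-78.85, 0) = 0, max(-2, 0) = 0, max(44.85, 0) = 44.85
Node u (S = 153.7): V_u = e^(−0.015)·[0.4687·0.0000 + 0.5313·0.0000] = 0.0000
Node d (S = 93.69): V_d = e^(−0.015)·[0.4687·0.0000 + 0.5313·44.8496] = 23.4754
Node 0 (S = 120): V_0 = e^(−0.015)·[0.4687·0.0000 + 0.5313·23.4754] = 12.2876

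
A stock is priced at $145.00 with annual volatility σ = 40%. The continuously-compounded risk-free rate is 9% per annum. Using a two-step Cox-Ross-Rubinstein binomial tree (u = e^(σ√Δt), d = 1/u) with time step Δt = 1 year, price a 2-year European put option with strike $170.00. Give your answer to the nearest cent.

$30.95

CRR parameters: u = e^(σ√Δt) = e^(0.4·√1) = 1.4918, d = 1/u = 0.6703
Per-period rate: rΔt = 0.09·1 = 0.09, so R = e^0.09 = 1.0942
Risk-neutral probability p = (e^0.09 − 0.6703)/(1.4918 − 0.6703) = 0.4239/0.8215 = 0.5159
Terminal stock prices: S_uu = 322.7, S_ud = 145, S_dd = 65.15
Terminal payoffs (K − S): max(-152.7, 0) = 0, max(25, 0) = 25, max(104.8, 0) = 104.8
Node u (S = 216.3): V_u = e^(−0.09)·[0.5159·0.0000 + 0.4841·25.0000] = 11.0597
Node d (S = 97.2): V_d = e^(−0.09)·[0.5159·25.0000 + 0.4841·104.8473] = 58.1719
Node 0 (S = 145): V_0 = e^(−0.09)·[0.5159·11.0597 + 0.4841·58.1719] = 30.9498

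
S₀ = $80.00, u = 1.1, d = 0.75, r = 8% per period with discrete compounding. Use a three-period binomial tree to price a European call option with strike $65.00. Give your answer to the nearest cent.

Risk-neutral probability p = (1 + 0.08 − 0.75)/(1.1 − 0.75) = 0.3300/0.3500 = 0.9429
Terminal stock prices: S_uuu = 106.5, S_uud = 72.6, S_udd = 49.5, S_ddd = 33.75
Terminal payoffs (S − K): max(41.48, 0) = 41.48, max(7.6, 0) = 7.6, max(-15.5, 0) = 0, max(-31.25, 0) = 0
Node uu (S = 96.8): V_uu = 1/1.08·[0.9429·41.4800 + 0.0571·7.6000] = 36.6148
Node ud (S = 66): V_ud = 1/1.08·[0.9429·7.6000 + 0.0571·0.0000] = 6.6349
Node dd (S = 45): V_dd = 1/1.08·[0.9429·0.0000 + 0.0571·0.0000] = 0.0000
Node u (S = 88): V_u = 1/1.08·[0.9429·36.6148 + 0.0571·6.6349] = 32.3164
Node d (S = 60): V_d = 1/1.08·[0.9429·6.6349 + 0.0571·0.0000] = 5.7924
Node 0 (S = 80): V_0 = 1/1.08·[0.9429·32.3164 + 0.0571·5.7924] = 28.5192

$28.52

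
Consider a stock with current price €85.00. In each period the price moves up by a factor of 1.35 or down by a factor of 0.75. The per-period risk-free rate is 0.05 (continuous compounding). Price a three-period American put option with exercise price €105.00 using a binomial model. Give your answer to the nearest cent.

€23.87

Risk-neutral probability p = (e^0.05 − 0.75)/(1.35 − 0.75) = 0.3013/0.6000 = 0.5021
Terminal stock prices: S_uuu = 209.1, S_uud = 116.2, S_udd = 64.55, S_ddd = 35.86
Terminal payoffs (K − S): max(-104.1, 0) = 0, max(-11.18, 0) = 0, max(40.45, 0) = 40.45, max(69.14, 0) = 69.14
Node uu (S = 154.9): continuation = e^(−0.05)·[0.5021·0.0000 + 0.4979·0.0000] = 0.0000; exercise value = 0.0000 ≤ continuation, so V_uu = 0.0000
Node ud (S = 86.06): continuation = e^(−0.05)·[0.5021·0.0000 + 0.4979·40.4531] = 19.1586; exercise value = 18.9375 ≤ continuation, so V_ud = 19.1586
Node dd (S = 47.81): continuation = e^(−0.05)·[0.5021·40.4531 + 0.4979·69.1406] = 52.0666; exercise value = 57.1875 > continuation, so V_dd = 57.1875 (exercise)
Node u (S = 114.8): continuation = e^(−0.05)·[0.5021·0.0000 + 0.4979·19.1586] = 9.0735; exercise value = 0.0000 ≤ continuation, so V_u = 9.0735
Node d (S = 63.75): continuation = e^(−0.05)·[0.5021·19.1586 + 0.4979·57.1875] = 36.2347; exercise value = 41.2500 > continuation, so V_d = 41.2500 (exercise)
Node 0 (S = 85): continuation = e^(−0.05)·[0.5021·9.0735 + 0.4979·41.2500] = 23.8698; exercise value = 20.0000 ≤ continuation, so V_0 = 23.8698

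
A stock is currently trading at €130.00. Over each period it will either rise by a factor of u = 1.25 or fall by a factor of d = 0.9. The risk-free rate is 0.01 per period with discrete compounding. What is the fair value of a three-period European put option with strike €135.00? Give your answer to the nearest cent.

Risk-neutral probability p = (1 + 0.01 − 0.9)/(1.25 − 0.9) = 0.1100/0.3500 = 0.3143
Terminal stock prices: S_uuu = 253.9, S_uud = 182.8, S_udd = 131.6, S_ddd = 94.77
Terminal payoffs (K − S): max(-118.9, 0) = 0, max(-47.81, 0) = 0, max(3.375, 0) = 3.375, max(40.23, 0) = 40.23
Node uu (S = 203.1): V_uu = 1/1.01·[0.3143·0.0000 + 0.6857·0.0000] = 0.0000
Node ud (S = 146.2): V_ud = 1/1.01·[0.3143·0.0000 + 0.6857·3.3750] = 2.2914
Node dd (S = 105.3): V_dd = 1/1.01·[0.3143·3.3750 + 0.6857·40.2300] = 28.3634
Node u (S = 162.5): V_u = 1/1.01·[0.3143·0.0000 + 0.6857·2.2914] = 1.5557
Node d (S = 117): V_d = 1/1.01·[0.3143·2.2914 + 0.6857·28.3634] = 19.9696
Node 0 (S = 130): V_0 = 1/1.01·[0.3143·1.5557 + 0.6857·19.9696] = 14.0420

€14.04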